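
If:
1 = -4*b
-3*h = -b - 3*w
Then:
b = -1/4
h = w - 1/12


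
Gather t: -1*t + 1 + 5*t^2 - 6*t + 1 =5*t^2 - 7*t + 2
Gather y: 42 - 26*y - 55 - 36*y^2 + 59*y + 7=-36*y^2 + 33*y - 6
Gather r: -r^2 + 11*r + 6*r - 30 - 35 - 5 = -r^2 + 17*r - 70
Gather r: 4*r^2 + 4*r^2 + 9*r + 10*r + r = 8*r^2 + 20*r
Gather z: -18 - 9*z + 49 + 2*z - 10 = 21 - 7*z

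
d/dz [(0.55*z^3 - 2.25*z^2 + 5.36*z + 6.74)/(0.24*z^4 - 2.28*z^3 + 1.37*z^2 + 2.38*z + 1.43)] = (-0.132*z^6 + 1.08*z^5 - 8.2357*z^4 + 20.5892*z^3 + 35.7629*z^2 - 24.9026*z - 8.3764)/(0.0576*z^8 - 1.0944*z^7 + 5.856*z^6 - 5.1048*z^5 - 8.2895*z^4 + 0.000400000000000844*z^3 + 9.5826*z^2 + 6.8068*z + 2.0449)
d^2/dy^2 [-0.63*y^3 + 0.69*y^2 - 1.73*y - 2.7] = 1.38 - 3.78*y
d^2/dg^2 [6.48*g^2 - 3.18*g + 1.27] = 12.9600000000000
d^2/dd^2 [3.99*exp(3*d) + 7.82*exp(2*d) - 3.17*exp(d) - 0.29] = (35.91*exp(2*d) + 31.28*exp(d) - 3.17)*exp(d)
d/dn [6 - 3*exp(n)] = -3*exp(n)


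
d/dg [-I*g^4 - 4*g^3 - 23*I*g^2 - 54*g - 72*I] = -4*I*g^3 - 12*g^2 - 46*I*g - 54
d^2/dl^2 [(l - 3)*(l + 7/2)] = 2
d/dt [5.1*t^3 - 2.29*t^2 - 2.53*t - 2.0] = 15.3*t^2 - 4.58*t - 2.53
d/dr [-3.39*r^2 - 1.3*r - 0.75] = -6.78*r - 1.3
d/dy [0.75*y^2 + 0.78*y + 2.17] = 1.5*y + 0.78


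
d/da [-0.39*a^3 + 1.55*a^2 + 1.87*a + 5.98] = -1.17*a^2 + 3.1*a + 1.87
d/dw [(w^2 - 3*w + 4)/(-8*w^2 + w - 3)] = (-23*w^2 + 58*w + 5)/(64*w^4 - 16*w^3 + 49*w^2 - 6*w + 9)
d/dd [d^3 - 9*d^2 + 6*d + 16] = 3*d^2 - 18*d + 6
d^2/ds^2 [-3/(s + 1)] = -6/(s + 1)^3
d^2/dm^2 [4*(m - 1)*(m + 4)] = 8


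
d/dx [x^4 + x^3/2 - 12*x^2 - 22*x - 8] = 4*x^3 + 3*x^2/2 - 24*x - 22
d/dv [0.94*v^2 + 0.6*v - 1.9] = 1.88*v + 0.6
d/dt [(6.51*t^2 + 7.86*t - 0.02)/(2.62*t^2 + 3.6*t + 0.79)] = (2.84280000000001*t^2 + 10.3906*t + 6.2814)/(6.8644*t^4 + 18.864*t^3 + 17.0996*t^2 + 5.688*t + 0.6241)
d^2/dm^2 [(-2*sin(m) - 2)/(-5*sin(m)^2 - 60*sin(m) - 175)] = 2*(-sin(m)^5 + 8*sin(m)^4 + 176*sin(m)^3 + 422*sin(m)^2 - 943*sin(m) - 622)/(5*(sin(m)^2 + 12*sin(m) + 35)^3)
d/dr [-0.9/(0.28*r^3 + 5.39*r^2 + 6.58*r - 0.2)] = (0.756*r^2 + 9.702*r + 5.922)/(0.28*r^3 + 5.39*r^2 + 6.58*r - 0.2)^2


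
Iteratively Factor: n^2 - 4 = (n - 2)*(n + 2)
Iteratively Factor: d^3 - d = (d + 1)*(d^2 - d) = d*(d + 1)*(d - 1)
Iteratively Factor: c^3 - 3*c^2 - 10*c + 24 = (c - 2)*(c^2 - c - 12) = (c - 2)*(c + 3)*(c - 4)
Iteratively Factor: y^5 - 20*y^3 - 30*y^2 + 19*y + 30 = (y + 1)*(y^4 - y^3 - 19*y^2 - 11*y + 30) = (y - 1)*(y + 1)*(y^3 - 19*y - 30) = (y - 1)*(y + 1)*(y + 2)*(y^2 - 2*y - 15) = (y - 5)*(y - 1)*(y + 1)*(y + 2)*(y + 3)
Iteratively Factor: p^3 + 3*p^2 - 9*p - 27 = (p + 3)*(p^2 - 9) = (p - 3)*(p + 3)*(p + 3)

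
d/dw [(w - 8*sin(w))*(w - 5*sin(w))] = -13*w*cos(w) + 2*w - 13*sin(w) + 40*sin(2*w)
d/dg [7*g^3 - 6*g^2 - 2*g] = 21*g^2 - 12*g - 2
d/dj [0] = 0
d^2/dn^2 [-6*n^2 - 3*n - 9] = -12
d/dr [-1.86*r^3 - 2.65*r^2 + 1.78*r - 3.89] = -5.58*r^2 - 5.3*r + 1.78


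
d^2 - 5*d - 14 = (d - 7)*(d + 2)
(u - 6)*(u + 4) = u^2 - 2*u - 24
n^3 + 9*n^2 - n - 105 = (n - 3)*(n + 5)*(n + 7)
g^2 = g^2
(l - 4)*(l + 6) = l^2 + 2*l - 24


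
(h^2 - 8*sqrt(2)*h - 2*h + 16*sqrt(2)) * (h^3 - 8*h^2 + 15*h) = h^5 - 8*sqrt(2)*h^4 - 10*h^4 + 31*h^3 + 80*sqrt(2)*h^3 - 248*sqrt(2)*h^2 - 30*h^2 + 240*sqrt(2)*h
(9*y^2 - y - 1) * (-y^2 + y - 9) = -9*y^4 + 10*y^3 - 81*y^2 + 8*y + 9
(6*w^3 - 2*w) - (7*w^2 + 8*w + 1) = 6*w^3 - 7*w^2 - 10*w - 1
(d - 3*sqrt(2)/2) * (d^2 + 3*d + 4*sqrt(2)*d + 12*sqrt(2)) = d^3 + 3*d^2 + 5*sqrt(2)*d^2/2 - 12*d + 15*sqrt(2)*d/2 - 36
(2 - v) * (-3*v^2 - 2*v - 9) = 3*v^3 - 4*v^2 + 5*v - 18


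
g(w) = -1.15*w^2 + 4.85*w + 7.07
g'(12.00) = -22.75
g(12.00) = -100.33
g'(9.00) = -15.85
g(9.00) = -42.43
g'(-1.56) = 8.44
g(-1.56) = -3.29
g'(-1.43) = 8.14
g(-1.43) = -2.22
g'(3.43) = -3.04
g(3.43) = 10.18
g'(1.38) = 1.68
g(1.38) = 11.57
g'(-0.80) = 6.69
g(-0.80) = 2.45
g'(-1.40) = 8.07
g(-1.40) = -1.97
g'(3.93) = -4.19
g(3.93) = 8.37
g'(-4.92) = 16.17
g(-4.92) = -44.63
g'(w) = 4.85 - 2.3*w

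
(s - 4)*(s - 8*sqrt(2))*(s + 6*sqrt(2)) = s^3 - 4*s^2 - 2*sqrt(2)*s^2 - 96*s + 8*sqrt(2)*s + 384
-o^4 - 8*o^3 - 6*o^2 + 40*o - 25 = (o + 5)^2*(-I*o + I)^2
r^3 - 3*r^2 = r^2*(r - 3)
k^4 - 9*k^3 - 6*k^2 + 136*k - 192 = (k - 8)*(k - 3)*(k - 2)*(k + 4)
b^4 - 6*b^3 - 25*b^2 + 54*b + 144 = (b - 8)*(b - 3)*(b + 2)*(b + 3)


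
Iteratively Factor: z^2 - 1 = (z + 1)*(z - 1)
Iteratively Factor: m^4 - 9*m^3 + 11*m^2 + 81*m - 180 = (m - 5)*(m^3 - 4*m^2 - 9*m + 36) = (m - 5)*(m + 3)*(m^2 - 7*m + 12) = (m - 5)*(m - 3)*(m + 3)*(m - 4)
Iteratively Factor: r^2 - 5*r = (r - 5)*(r)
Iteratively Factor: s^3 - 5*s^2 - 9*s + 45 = (s + 3)*(s^2 - 8*s + 15) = (s - 5)*(s + 3)*(s - 3)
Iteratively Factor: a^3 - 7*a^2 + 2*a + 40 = (a + 2)*(a^2 - 9*a + 20) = (a - 4)*(a + 2)*(a - 5)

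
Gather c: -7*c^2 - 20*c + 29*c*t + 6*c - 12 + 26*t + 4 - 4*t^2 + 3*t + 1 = -7*c^2 + c*(29*t - 14) - 4*t^2 + 29*t - 7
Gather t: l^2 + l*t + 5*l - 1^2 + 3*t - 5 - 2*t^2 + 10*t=l^2 + 5*l - 2*t^2 + t*(l + 13) - 6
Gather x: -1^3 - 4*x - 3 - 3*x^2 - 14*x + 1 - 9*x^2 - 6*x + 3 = -12*x^2 - 24*x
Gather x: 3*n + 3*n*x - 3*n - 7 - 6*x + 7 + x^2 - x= x^2 + x*(3*n - 7)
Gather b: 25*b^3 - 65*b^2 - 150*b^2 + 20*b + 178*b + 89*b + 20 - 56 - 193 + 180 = 25*b^3 - 215*b^2 + 287*b - 49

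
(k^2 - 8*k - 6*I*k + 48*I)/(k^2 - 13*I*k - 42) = (k - 8)/(k - 7*I)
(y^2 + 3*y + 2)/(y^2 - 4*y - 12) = (y + 1)/(y - 6)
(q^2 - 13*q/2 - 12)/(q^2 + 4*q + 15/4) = 2*(q - 8)/(2*q + 5)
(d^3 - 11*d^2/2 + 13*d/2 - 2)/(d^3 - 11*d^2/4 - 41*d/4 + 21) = 2*(2*d^2 - 3*d + 1)/(4*d^2 + 5*d - 21)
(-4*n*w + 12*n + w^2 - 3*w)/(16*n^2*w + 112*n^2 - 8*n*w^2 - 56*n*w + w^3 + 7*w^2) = (w - 3)/(-4*n*w - 28*n + w^2 + 7*w)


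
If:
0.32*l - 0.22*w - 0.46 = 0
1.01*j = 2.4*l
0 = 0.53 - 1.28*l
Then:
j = 0.98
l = 0.41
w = -1.49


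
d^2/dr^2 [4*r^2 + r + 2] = 8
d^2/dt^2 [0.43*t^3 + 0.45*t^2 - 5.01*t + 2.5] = 2.58*t + 0.9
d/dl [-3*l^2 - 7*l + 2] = -6*l - 7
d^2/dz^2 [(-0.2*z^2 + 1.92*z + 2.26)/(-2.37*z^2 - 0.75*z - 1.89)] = (-22.279896*z^3 - 81.540324*z^2 + 27.498636*z + 24.575976)/(13.312053*z^6 + 12.638025*z^5 + 35.847198*z^4 + 20.578725*z^3 + 28.587006*z^2 + 8.037225*z + 6.751269)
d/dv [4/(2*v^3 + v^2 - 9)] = 8*v*(-3*v - 1)/(2*v^3 + v^2 - 9)^2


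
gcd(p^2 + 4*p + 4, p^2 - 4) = p + 2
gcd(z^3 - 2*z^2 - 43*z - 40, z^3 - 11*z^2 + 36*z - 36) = 1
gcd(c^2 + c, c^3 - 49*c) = c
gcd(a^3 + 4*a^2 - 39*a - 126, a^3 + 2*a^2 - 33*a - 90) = a^2 - 3*a - 18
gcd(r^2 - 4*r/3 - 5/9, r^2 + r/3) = r + 1/3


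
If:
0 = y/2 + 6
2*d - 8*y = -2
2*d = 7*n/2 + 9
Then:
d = -49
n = -214/7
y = -12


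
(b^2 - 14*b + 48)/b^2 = 1 - 14/b + 48/b^2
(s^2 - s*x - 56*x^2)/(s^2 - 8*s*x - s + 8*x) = (s + 7*x)/(s - 1)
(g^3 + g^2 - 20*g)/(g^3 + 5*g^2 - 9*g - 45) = g*(g - 4)/(g^2 - 9)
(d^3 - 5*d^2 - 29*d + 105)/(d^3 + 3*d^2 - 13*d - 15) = (d - 7)/(d + 1)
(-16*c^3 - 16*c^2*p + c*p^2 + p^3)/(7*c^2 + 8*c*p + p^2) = (-16*c^2 + p^2)/(7*c + p)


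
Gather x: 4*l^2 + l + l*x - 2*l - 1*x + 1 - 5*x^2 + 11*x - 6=4*l^2 - l - 5*x^2 + x*(l + 10) - 5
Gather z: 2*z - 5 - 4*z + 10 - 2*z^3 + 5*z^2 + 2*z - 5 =-2*z^3 + 5*z^2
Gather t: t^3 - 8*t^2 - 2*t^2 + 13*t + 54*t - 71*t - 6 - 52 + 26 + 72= t^3 - 10*t^2 - 4*t + 40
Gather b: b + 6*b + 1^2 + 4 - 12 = 7*b - 7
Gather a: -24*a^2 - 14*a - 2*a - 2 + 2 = -24*a^2 - 16*a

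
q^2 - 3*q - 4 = (q - 4)*(q + 1)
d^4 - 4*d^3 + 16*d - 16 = (d - 2)^3*(d + 2)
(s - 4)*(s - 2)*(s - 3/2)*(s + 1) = s^4 - 13*s^3/2 + 19*s^2/2 + 5*s - 12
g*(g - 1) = g^2 - g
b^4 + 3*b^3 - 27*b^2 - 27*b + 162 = (b - 3)^2*(b + 3)*(b + 6)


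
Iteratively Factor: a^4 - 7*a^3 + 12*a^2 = (a - 3)*(a^3 - 4*a^2) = a*(a - 3)*(a^2 - 4*a) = a^2*(a - 3)*(a - 4)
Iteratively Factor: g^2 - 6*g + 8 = (g - 2)*(g - 4)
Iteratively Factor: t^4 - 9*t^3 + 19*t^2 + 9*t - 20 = (t - 1)*(t^3 - 8*t^2 + 11*t + 20) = (t - 5)*(t - 1)*(t^2 - 3*t - 4) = (t - 5)*(t - 4)*(t - 1)*(t + 1)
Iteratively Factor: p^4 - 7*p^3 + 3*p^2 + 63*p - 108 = (p - 3)*(p^3 - 4*p^2 - 9*p + 36) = (p - 3)^2*(p^2 - p - 12) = (p - 4)*(p - 3)^2*(p + 3)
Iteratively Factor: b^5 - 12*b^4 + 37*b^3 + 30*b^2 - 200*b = (b)*(b^4 - 12*b^3 + 37*b^2 + 30*b - 200) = b*(b - 5)*(b^3 - 7*b^2 + 2*b + 40) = b*(b - 5)*(b - 4)*(b^2 - 3*b - 10) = b*(b - 5)*(b - 4)*(b + 2)*(b - 5)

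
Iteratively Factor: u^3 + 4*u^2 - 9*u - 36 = (u - 3)*(u^2 + 7*u + 12) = (u - 3)*(u + 3)*(u + 4)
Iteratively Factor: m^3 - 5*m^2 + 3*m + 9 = (m - 3)*(m^2 - 2*m - 3) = (m - 3)^2*(m + 1)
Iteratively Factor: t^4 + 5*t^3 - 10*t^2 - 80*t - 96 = (t + 2)*(t^3 + 3*t^2 - 16*t - 48) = (t - 4)*(t + 2)*(t^2 + 7*t + 12) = (t - 4)*(t + 2)*(t + 3)*(t + 4)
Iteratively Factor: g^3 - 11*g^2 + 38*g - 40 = (g - 2)*(g^2 - 9*g + 20) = (g - 4)*(g - 2)*(g - 5)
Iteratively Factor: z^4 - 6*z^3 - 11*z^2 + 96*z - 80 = (z - 5)*(z^3 - z^2 - 16*z + 16) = (z - 5)*(z - 1)*(z^2 - 16) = (z - 5)*(z - 4)*(z - 1)*(z + 4)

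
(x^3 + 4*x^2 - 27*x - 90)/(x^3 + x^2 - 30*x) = (x + 3)/x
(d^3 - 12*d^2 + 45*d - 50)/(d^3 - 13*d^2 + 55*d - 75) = (d - 2)/(d - 3)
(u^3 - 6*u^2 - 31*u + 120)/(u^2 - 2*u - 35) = (u^2 - 11*u + 24)/(u - 7)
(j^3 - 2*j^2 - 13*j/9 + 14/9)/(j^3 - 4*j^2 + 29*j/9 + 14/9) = (3*j^2 + j - 2)/(3*j^2 - 5*j - 2)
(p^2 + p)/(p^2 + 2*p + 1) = p/(p + 1)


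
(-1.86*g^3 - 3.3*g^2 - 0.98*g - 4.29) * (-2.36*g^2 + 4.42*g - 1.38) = 4.3896*g^5 - 0.4332*g^4 - 9.7064*g^3 + 10.3468*g^2 - 17.6094*g + 5.9202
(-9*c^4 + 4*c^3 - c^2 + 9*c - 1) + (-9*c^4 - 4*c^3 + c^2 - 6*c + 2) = -18*c^4 + 3*c + 1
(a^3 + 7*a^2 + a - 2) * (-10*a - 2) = -10*a^4 - 72*a^3 - 24*a^2 + 18*a + 4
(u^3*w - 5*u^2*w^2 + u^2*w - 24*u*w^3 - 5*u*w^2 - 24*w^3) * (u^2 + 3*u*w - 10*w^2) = u^5*w - 2*u^4*w^2 + u^4*w - 49*u^3*w^3 - 2*u^3*w^2 - 22*u^2*w^4 - 49*u^2*w^3 + 240*u*w^5 - 22*u*w^4 + 240*w^5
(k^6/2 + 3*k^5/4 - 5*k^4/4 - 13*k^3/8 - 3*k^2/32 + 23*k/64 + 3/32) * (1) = k^6/2 + 3*k^5/4 - 5*k^4/4 - 13*k^3/8 - 3*k^2/32 + 23*k/64 + 3/32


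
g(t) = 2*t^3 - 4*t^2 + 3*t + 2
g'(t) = 6*t^2 - 8*t + 3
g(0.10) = 2.26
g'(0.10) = 2.26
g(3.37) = 43.23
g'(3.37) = 44.18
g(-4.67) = -302.94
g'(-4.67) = 171.21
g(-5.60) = -491.47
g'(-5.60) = 235.96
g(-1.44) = -16.59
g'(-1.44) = 26.96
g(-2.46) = -59.36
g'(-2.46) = 58.99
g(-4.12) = -218.13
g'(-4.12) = 137.81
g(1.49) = 4.21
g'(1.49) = 4.40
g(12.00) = 2918.00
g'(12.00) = 771.00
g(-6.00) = -592.00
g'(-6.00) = 267.00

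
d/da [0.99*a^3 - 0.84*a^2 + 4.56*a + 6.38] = 2.97*a^2 - 1.68*a + 4.56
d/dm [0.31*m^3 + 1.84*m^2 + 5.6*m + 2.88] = 0.93*m^2 + 3.68*m + 5.6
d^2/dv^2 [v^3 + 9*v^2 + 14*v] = 6*v + 18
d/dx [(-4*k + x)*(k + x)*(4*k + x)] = -16*k^2 + 2*k*x + 3*x^2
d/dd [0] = 0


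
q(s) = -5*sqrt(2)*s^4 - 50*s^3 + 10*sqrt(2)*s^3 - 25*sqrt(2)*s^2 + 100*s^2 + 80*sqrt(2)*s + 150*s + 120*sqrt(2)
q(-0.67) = 31.78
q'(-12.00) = 32096.29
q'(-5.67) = 1227.47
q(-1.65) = 20.19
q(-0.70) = 27.79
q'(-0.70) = 129.63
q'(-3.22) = -324.23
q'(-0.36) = 203.97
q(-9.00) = -17215.20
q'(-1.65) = -116.00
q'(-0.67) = 136.73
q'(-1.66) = -118.53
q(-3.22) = 429.66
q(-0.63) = 37.44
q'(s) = -20*sqrt(2)*s^3 - 150*s^2 + 30*sqrt(2)*s^2 - 50*sqrt(2)*s + 200*s + 80*sqrt(2) + 150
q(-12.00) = -78342.38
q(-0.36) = 84.91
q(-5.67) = -16.02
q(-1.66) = 21.36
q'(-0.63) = 146.06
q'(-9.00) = 11005.31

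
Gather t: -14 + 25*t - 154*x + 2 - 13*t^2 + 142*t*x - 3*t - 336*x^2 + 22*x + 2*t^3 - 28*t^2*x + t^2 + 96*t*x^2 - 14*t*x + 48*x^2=2*t^3 + t^2*(-28*x - 12) + t*(96*x^2 + 128*x + 22) - 288*x^2 - 132*x - 12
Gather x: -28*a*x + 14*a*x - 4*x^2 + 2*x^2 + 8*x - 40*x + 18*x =-2*x^2 + x*(-14*a - 14)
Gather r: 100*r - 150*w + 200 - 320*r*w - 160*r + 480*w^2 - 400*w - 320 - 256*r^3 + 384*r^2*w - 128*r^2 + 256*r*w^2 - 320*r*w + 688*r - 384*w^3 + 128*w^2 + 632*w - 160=-256*r^3 + r^2*(384*w - 128) + r*(256*w^2 - 640*w + 628) - 384*w^3 + 608*w^2 + 82*w - 280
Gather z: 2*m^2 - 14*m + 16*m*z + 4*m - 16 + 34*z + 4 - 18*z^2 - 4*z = 2*m^2 - 10*m - 18*z^2 + z*(16*m + 30) - 12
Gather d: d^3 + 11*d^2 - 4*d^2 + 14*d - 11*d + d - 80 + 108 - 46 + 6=d^3 + 7*d^2 + 4*d - 12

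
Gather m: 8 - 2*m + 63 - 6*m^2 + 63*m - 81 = -6*m^2 + 61*m - 10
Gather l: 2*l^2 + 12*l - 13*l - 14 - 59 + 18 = 2*l^2 - l - 55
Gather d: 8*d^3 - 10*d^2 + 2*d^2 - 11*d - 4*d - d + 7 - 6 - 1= 8*d^3 - 8*d^2 - 16*d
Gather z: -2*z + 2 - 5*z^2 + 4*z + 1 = -5*z^2 + 2*z + 3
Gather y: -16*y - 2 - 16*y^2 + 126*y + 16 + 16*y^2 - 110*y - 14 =0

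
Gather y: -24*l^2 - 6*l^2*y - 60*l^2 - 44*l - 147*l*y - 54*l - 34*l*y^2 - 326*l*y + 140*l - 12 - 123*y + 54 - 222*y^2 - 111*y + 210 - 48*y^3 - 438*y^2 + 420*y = -84*l^2 + 42*l - 48*y^3 + y^2*(-34*l - 660) + y*(-6*l^2 - 473*l + 186) + 252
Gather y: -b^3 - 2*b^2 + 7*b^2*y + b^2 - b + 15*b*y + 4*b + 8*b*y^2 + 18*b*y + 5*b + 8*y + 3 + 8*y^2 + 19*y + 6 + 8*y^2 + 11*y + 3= -b^3 - b^2 + 8*b + y^2*(8*b + 16) + y*(7*b^2 + 33*b + 38) + 12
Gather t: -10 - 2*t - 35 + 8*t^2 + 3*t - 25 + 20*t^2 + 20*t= 28*t^2 + 21*t - 70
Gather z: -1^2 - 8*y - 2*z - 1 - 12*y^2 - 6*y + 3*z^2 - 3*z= -12*y^2 - 14*y + 3*z^2 - 5*z - 2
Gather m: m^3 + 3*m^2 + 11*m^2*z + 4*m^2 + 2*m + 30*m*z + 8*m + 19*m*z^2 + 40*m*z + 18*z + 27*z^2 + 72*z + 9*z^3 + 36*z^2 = m^3 + m^2*(11*z + 7) + m*(19*z^2 + 70*z + 10) + 9*z^3 + 63*z^2 + 90*z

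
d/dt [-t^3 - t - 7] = -3*t^2 - 1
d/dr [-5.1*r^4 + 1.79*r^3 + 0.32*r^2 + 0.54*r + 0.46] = -20.4*r^3 + 5.37*r^2 + 0.64*r + 0.54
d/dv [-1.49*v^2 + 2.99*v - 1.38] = 2.99 - 2.98*v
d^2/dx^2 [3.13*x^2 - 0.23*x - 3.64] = 6.26000000000000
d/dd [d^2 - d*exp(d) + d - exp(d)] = -d*exp(d) + 2*d - 2*exp(d) + 1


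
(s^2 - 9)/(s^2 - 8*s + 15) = (s + 3)/(s - 5)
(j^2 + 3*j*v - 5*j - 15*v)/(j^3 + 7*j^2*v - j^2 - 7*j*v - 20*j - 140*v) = (j + 3*v)/(j^2 + 7*j*v + 4*j + 28*v)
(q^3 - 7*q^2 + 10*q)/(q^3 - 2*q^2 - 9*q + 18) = q*(q - 5)/(q^2 - 9)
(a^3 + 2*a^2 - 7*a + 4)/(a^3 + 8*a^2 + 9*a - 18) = (a^2 + 3*a - 4)/(a^2 + 9*a + 18)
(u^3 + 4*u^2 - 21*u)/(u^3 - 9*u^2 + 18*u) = (u + 7)/(u - 6)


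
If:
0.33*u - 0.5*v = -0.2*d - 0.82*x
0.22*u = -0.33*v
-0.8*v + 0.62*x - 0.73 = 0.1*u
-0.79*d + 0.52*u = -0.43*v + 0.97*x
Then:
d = -3.88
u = -2.11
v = 1.41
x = 2.65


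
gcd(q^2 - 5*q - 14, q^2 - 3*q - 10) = q + 2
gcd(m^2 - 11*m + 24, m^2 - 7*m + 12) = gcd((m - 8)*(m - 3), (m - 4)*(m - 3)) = m - 3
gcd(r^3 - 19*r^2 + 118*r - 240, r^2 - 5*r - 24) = r - 8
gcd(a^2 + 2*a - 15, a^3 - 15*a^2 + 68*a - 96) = a - 3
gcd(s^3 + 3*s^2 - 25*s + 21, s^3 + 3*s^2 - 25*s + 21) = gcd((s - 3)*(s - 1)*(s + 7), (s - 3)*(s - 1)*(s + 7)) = s^3 + 3*s^2 - 25*s + 21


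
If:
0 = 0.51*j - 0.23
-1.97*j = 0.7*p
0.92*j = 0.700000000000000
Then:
No Solution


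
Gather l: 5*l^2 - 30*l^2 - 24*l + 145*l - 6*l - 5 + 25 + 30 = -25*l^2 + 115*l + 50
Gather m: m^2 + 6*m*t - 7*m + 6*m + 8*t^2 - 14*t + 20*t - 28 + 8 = m^2 + m*(6*t - 1) + 8*t^2 + 6*t - 20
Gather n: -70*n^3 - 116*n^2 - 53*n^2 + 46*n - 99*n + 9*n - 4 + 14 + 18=-70*n^3 - 169*n^2 - 44*n + 28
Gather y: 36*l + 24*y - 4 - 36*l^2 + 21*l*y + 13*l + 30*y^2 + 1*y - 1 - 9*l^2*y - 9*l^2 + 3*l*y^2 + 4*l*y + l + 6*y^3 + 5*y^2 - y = -45*l^2 + 50*l + 6*y^3 + y^2*(3*l + 35) + y*(-9*l^2 + 25*l + 24) - 5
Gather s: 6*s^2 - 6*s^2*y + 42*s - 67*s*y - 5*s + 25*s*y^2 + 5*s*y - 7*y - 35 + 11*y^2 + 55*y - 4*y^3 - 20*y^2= s^2*(6 - 6*y) + s*(25*y^2 - 62*y + 37) - 4*y^3 - 9*y^2 + 48*y - 35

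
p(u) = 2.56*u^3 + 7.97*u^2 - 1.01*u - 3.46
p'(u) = 7.68*u^2 + 15.94*u - 1.01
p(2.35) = 71.40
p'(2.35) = 78.86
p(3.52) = 203.39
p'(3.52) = 150.26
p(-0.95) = 2.50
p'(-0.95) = -9.22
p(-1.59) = 8.00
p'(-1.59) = -6.94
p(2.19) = 59.44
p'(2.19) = 70.73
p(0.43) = -2.22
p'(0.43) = 7.26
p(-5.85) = -237.31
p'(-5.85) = 168.57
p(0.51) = -1.56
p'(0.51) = 9.12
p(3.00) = 134.36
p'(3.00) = 115.93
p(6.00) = 830.36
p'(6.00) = 371.11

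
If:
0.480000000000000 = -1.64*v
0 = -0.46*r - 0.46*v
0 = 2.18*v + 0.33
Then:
No Solution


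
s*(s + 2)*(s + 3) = s^3 + 5*s^2 + 6*s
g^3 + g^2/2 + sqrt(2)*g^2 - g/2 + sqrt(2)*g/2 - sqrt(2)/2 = (g - 1/2)*(g + 1)*(g + sqrt(2))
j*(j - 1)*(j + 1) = j^3 - j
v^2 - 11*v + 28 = (v - 7)*(v - 4)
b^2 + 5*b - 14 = (b - 2)*(b + 7)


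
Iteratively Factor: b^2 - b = (b - 1)*(b)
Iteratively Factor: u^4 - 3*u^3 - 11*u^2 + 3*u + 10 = (u + 2)*(u^3 - 5*u^2 - u + 5) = (u - 5)*(u + 2)*(u^2 - 1) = (u - 5)*(u + 1)*(u + 2)*(u - 1)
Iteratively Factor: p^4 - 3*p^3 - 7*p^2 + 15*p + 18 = (p + 1)*(p^3 - 4*p^2 - 3*p + 18) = (p - 3)*(p + 1)*(p^2 - p - 6) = (p - 3)^2*(p + 1)*(p + 2)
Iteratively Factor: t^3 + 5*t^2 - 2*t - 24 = (t + 4)*(t^2 + t - 6) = (t - 2)*(t + 4)*(t + 3)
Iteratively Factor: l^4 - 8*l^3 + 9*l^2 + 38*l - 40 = (l - 1)*(l^3 - 7*l^2 + 2*l + 40) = (l - 5)*(l - 1)*(l^2 - 2*l - 8) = (l - 5)*(l - 1)*(l + 2)*(l - 4)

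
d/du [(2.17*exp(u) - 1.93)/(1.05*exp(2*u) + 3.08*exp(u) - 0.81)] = (-2.2785*exp(2*u) + 4.053*exp(u) + 4.1867)*exp(u)/(1.1025*exp(4*u) + 6.468*exp(3*u) + 7.7854*exp(2*u) - 4.9896*exp(u) + 0.6561)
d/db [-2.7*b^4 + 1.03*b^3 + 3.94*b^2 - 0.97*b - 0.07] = -10.8*b^3 + 3.09*b^2 + 7.88*b - 0.97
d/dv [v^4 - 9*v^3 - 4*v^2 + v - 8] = 4*v^3 - 27*v^2 - 8*v + 1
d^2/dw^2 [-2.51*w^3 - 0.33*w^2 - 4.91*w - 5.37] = -15.06*w - 0.66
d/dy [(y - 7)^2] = 2*y - 14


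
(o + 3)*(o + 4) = o^2 + 7*o + 12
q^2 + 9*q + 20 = (q + 4)*(q + 5)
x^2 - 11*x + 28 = (x - 7)*(x - 4)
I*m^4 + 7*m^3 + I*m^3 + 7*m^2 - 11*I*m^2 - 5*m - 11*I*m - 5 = (m + 1)*(m - 5*I)*(m - I)*(I*m + 1)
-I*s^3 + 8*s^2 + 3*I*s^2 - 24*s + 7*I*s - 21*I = (s - 3)*(s + 7*I)*(-I*s + 1)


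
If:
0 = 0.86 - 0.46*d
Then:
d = 1.87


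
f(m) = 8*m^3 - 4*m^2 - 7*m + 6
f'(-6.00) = 905.00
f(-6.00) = -1824.00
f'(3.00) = 185.00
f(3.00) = 165.00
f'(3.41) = 244.79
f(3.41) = 252.83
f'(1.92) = 66.11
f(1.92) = 34.44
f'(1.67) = 46.57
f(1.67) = 20.41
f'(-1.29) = 43.26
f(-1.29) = -8.80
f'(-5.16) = 673.29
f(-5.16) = -1163.49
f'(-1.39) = 50.49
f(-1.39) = -13.48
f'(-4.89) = 606.01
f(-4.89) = -990.86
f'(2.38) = 109.91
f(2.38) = 74.53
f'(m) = 24*m^2 - 8*m - 7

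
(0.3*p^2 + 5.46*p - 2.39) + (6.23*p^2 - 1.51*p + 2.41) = 6.53*p^2 + 3.95*p + 0.02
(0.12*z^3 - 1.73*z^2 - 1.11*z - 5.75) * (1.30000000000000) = 0.156*z^3 - 2.249*z^2 - 1.443*z - 7.475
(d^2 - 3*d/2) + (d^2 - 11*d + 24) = 2*d^2 - 25*d/2 + 24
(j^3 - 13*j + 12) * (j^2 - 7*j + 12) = j^5 - 7*j^4 - j^3 + 103*j^2 - 240*j + 144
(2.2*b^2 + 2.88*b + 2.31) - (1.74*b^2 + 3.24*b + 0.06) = 0.46*b^2 - 0.36*b + 2.25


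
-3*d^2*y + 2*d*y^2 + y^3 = y*(-d + y)*(3*d + y)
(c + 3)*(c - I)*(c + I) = c^3 + 3*c^2 + c + 3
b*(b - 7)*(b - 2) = b^3 - 9*b^2 + 14*b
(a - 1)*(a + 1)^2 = a^3 + a^2 - a - 1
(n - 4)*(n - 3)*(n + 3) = n^3 - 4*n^2 - 9*n + 36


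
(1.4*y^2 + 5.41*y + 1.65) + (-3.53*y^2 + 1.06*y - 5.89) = -2.13*y^2 + 6.47*y - 4.24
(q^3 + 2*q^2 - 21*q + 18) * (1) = q^3 + 2*q^2 - 21*q + 18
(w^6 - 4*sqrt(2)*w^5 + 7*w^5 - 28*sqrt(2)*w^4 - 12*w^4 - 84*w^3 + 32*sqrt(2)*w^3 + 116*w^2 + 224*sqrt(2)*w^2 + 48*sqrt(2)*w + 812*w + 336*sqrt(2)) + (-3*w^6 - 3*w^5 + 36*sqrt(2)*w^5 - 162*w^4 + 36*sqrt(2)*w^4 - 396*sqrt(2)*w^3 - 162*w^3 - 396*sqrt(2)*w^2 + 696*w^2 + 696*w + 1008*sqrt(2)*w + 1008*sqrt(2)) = -2*w^6 + 4*w^5 + 32*sqrt(2)*w^5 - 174*w^4 + 8*sqrt(2)*w^4 - 364*sqrt(2)*w^3 - 246*w^3 - 172*sqrt(2)*w^2 + 812*w^2 + 1056*sqrt(2)*w + 1508*w + 1344*sqrt(2)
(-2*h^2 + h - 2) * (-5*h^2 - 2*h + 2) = 10*h^4 - h^3 + 4*h^2 + 6*h - 4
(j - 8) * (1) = j - 8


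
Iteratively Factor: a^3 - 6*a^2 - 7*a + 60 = (a - 5)*(a^2 - a - 12) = (a - 5)*(a + 3)*(a - 4)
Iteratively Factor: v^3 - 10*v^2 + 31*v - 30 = (v - 5)*(v^2 - 5*v + 6) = (v - 5)*(v - 3)*(v - 2)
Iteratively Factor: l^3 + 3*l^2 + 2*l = (l + 2)*(l^2 + l) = (l + 1)*(l + 2)*(l)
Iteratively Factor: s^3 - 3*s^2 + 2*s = (s)*(s^2 - 3*s + 2) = s*(s - 2)*(s - 1)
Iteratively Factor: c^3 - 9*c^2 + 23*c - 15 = (c - 5)*(c^2 - 4*c + 3) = (c - 5)*(c - 3)*(c - 1)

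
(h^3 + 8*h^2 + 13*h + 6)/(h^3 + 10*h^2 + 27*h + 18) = (h + 1)/(h + 3)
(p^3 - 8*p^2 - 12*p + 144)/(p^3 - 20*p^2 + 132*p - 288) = (p + 4)/(p - 8)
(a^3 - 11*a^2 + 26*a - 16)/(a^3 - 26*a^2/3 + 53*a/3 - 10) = 3*(a^2 - 10*a + 16)/(3*a^2 - 23*a + 30)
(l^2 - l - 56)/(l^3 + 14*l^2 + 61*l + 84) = (l - 8)/(l^2 + 7*l + 12)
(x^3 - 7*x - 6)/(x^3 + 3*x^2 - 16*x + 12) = (x^3 - 7*x - 6)/(x^3 + 3*x^2 - 16*x + 12)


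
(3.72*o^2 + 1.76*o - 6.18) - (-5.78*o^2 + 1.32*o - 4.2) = 9.5*o^2 + 0.44*o - 1.98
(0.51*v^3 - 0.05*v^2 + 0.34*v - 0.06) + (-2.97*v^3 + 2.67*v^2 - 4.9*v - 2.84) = -2.46*v^3 + 2.62*v^2 - 4.56*v - 2.9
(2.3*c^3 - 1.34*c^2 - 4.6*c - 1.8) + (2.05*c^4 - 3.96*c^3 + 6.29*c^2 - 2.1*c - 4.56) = 2.05*c^4 - 1.66*c^3 + 4.95*c^2 - 6.7*c - 6.36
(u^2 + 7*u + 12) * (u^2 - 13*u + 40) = u^4 - 6*u^3 - 39*u^2 + 124*u + 480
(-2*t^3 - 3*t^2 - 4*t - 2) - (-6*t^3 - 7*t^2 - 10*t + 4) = 4*t^3 + 4*t^2 + 6*t - 6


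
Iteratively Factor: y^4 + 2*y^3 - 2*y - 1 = (y + 1)*(y^3 + y^2 - y - 1) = (y - 1)*(y + 1)*(y^2 + 2*y + 1) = (y - 1)*(y + 1)^2*(y + 1)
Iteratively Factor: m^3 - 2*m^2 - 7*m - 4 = (m - 4)*(m^2 + 2*m + 1) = (m - 4)*(m + 1)*(m + 1)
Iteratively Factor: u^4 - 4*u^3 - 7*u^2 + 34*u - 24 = (u + 3)*(u^3 - 7*u^2 + 14*u - 8) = (u - 4)*(u + 3)*(u^2 - 3*u + 2) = (u - 4)*(u - 1)*(u + 3)*(u - 2)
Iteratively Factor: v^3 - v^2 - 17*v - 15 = (v - 5)*(v^2 + 4*v + 3) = (v - 5)*(v + 3)*(v + 1)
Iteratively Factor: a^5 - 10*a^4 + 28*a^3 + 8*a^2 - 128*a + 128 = (a - 2)*(a^4 - 8*a^3 + 12*a^2 + 32*a - 64) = (a - 4)*(a - 2)*(a^3 - 4*a^2 - 4*a + 16) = (a - 4)*(a - 2)*(a + 2)*(a^2 - 6*a + 8) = (a - 4)*(a - 2)^2*(a + 2)*(a - 4)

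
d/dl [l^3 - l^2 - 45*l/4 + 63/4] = 3*l^2 - 2*l - 45/4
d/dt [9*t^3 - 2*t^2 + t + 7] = 27*t^2 - 4*t + 1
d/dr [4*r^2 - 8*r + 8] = 8*r - 8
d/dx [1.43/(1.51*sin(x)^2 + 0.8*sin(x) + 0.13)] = -(4.3186*sin(x) + 1.144)*cos(x)/(1.51*sin(x)^2 + 0.8*sin(x) + 0.13)^2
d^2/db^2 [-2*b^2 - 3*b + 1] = -4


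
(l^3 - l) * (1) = l^3 - l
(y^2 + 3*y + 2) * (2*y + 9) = 2*y^3 + 15*y^2 + 31*y + 18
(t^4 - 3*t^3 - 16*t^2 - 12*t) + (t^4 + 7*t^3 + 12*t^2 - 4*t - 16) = 2*t^4 + 4*t^3 - 4*t^2 - 16*t - 16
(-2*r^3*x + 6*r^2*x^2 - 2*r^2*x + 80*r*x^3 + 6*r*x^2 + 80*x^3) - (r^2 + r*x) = -2*r^3*x + 6*r^2*x^2 - 2*r^2*x - r^2 + 80*r*x^3 + 6*r*x^2 - r*x + 80*x^3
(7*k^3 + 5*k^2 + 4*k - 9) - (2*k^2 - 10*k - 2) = 7*k^3 + 3*k^2 + 14*k - 7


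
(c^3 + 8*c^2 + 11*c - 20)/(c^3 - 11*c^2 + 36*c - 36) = (c^3 + 8*c^2 + 11*c - 20)/(c^3 - 11*c^2 + 36*c - 36)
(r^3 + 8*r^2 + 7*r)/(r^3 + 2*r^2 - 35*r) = (r + 1)/(r - 5)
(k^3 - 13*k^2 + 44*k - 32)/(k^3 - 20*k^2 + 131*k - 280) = (k^2 - 5*k + 4)/(k^2 - 12*k + 35)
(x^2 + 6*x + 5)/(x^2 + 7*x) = (x^2 + 6*x + 5)/(x*(x + 7))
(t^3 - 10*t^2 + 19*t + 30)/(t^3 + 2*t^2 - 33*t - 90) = (t^2 - 4*t - 5)/(t^2 + 8*t + 15)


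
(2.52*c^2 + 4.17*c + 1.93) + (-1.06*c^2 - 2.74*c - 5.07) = 1.46*c^2 + 1.43*c - 3.14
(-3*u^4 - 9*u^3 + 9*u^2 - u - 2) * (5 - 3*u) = 9*u^5 + 12*u^4 - 72*u^3 + 48*u^2 + u - 10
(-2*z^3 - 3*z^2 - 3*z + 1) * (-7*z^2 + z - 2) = 14*z^5 + 19*z^4 + 22*z^3 - 4*z^2 + 7*z - 2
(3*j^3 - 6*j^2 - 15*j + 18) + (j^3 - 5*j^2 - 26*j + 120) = 4*j^3 - 11*j^2 - 41*j + 138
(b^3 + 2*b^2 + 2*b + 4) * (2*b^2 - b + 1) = 2*b^5 + 3*b^4 + 3*b^3 + 8*b^2 - 2*b + 4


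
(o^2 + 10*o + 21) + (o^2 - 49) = 2*o^2 + 10*o - 28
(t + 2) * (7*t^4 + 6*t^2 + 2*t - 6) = 7*t^5 + 14*t^4 + 6*t^3 + 14*t^2 - 2*t - 12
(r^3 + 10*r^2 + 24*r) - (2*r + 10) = r^3 + 10*r^2 + 22*r - 10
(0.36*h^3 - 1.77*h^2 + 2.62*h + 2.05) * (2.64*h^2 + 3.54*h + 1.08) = 0.9504*h^5 - 3.3984*h^4 + 1.0398*h^3 + 12.7752*h^2 + 10.0866*h + 2.214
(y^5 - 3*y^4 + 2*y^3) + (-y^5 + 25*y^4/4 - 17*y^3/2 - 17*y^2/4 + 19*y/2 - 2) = 13*y^4/4 - 13*y^3/2 - 17*y^2/4 + 19*y/2 - 2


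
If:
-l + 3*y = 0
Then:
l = 3*y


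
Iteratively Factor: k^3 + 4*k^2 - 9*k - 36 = (k + 3)*(k^2 + k - 12) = (k + 3)*(k + 4)*(k - 3)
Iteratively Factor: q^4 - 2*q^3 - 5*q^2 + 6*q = (q - 1)*(q^3 - q^2 - 6*q) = q*(q - 1)*(q^2 - q - 6) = q*(q - 3)*(q - 1)*(q + 2)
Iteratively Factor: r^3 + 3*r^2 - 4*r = (r - 1)*(r^2 + 4*r) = r*(r - 1)*(r + 4)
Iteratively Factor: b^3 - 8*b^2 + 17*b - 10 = (b - 1)*(b^2 - 7*b + 10) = (b - 2)*(b - 1)*(b - 5)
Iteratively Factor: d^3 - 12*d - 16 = (d + 2)*(d^2 - 2*d - 8) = (d + 2)^2*(d - 4)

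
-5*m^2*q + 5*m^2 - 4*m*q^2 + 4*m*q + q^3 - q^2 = (-5*m + q)*(m + q)*(q - 1)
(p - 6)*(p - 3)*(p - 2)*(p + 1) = p^4 - 10*p^3 + 25*p^2 - 36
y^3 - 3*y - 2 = (y - 2)*(y + 1)^2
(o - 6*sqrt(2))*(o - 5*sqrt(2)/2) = o^2 - 17*sqrt(2)*o/2 + 30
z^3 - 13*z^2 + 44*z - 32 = (z - 8)*(z - 4)*(z - 1)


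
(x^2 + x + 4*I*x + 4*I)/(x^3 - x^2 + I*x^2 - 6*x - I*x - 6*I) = (x^2 + x*(1 + 4*I) + 4*I)/(x^3 + x^2*(-1 + I) - x*(6 + I) - 6*I)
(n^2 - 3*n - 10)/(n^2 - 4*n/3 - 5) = 3*(-n^2 + 3*n + 10)/(-3*n^2 + 4*n + 15)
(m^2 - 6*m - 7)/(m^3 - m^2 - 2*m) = (m - 7)/(m*(m - 2))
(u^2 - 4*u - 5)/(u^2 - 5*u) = (u + 1)/u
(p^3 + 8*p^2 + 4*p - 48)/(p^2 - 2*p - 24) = (p^2 + 4*p - 12)/(p - 6)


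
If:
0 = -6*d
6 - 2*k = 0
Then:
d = 0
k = 3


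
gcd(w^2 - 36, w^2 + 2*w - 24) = w + 6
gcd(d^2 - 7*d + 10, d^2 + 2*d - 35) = d - 5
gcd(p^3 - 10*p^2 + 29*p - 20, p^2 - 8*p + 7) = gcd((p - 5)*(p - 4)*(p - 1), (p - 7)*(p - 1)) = p - 1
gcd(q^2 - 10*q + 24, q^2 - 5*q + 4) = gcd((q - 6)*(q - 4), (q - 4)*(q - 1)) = q - 4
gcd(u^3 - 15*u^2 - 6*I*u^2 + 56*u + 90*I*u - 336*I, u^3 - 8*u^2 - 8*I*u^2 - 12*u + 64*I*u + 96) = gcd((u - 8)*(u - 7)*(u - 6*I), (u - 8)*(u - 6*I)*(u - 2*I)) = u^2 + u*(-8 - 6*I) + 48*I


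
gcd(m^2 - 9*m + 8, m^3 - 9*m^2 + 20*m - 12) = m - 1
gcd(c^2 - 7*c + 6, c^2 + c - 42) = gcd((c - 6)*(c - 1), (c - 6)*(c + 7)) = c - 6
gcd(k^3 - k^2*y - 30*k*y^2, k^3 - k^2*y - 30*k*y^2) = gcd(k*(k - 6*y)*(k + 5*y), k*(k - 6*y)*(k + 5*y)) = -k^3 + k^2*y + 30*k*y^2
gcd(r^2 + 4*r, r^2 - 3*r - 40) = 1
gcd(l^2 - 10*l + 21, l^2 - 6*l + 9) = l - 3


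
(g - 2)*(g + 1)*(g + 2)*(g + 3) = g^4 + 4*g^3 - g^2 - 16*g - 12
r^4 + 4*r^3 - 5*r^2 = r^2*(r - 1)*(r + 5)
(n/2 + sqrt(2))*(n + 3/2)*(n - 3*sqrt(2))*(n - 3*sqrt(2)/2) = n^4/2 - 5*sqrt(2)*n^3/4 + 3*n^3/4 - 9*n^2/2 - 15*sqrt(2)*n^2/8 - 27*n/4 + 9*sqrt(2)*n + 27*sqrt(2)/2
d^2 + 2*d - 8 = (d - 2)*(d + 4)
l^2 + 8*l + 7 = (l + 1)*(l + 7)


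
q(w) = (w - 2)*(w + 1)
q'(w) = 2*w - 1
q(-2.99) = 9.93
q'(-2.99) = -6.98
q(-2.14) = 4.72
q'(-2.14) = -5.28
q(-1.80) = 3.04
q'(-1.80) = -4.60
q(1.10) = -1.89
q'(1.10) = 1.20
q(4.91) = 17.20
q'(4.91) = 8.82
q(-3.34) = 12.50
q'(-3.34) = -7.68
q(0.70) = -2.21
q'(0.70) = 0.40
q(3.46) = 6.51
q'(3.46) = 5.92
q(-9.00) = 88.00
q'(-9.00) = -19.00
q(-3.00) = 10.00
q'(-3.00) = -7.00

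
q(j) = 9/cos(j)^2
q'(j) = 18*sin(j)/cos(j)^3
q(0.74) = 16.50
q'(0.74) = 30.14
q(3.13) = 9.00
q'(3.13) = -0.21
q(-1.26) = 96.23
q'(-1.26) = -599.19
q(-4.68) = 8582.22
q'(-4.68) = -529761.81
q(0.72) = 15.92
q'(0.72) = 27.93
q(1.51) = 2437.94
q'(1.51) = 80101.40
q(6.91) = 13.72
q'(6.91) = 19.87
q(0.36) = 10.28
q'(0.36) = 7.74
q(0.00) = 9.00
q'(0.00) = 0.00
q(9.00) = 10.84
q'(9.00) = -9.81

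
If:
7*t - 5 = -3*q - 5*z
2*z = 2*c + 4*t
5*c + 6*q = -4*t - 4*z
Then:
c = 11*z/10 - 1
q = 1/2 - 31*z/20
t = 1/2 - z/20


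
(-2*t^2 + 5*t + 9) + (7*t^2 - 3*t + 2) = 5*t^2 + 2*t + 11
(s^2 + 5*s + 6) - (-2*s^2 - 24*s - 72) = 3*s^2 + 29*s + 78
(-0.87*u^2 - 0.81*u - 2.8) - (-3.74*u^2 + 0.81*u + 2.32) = 2.87*u^2 - 1.62*u - 5.12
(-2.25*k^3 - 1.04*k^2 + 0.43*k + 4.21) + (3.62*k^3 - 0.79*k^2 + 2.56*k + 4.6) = 1.37*k^3 - 1.83*k^2 + 2.99*k + 8.81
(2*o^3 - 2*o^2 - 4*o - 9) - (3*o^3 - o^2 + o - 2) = -o^3 - o^2 - 5*o - 7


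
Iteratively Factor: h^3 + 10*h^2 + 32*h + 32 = (h + 4)*(h^2 + 6*h + 8) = (h + 2)*(h + 4)*(h + 4)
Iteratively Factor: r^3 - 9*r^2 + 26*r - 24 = (r - 2)*(r^2 - 7*r + 12) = (r - 4)*(r - 2)*(r - 3)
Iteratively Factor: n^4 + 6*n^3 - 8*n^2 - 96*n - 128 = (n + 4)*(n^3 + 2*n^2 - 16*n - 32) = (n - 4)*(n + 4)*(n^2 + 6*n + 8) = (n - 4)*(n + 4)^2*(n + 2)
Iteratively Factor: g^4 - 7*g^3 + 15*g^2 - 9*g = (g - 3)*(g^3 - 4*g^2 + 3*g) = g*(g - 3)*(g^2 - 4*g + 3) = g*(g - 3)^2*(g - 1)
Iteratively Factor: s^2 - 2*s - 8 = (s + 2)*(s - 4)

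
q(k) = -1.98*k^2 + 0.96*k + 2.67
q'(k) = 0.96 - 3.96*k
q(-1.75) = -5.07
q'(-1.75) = 7.89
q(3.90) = -23.70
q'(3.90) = -14.48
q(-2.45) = -11.57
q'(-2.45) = 10.66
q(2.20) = -4.80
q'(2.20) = -7.75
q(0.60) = 2.53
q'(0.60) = -1.42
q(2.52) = -7.48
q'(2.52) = -9.02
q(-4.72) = -45.97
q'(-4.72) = 19.65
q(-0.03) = 2.64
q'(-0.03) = 1.08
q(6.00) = -62.85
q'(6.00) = -22.80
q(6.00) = -62.85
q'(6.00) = -22.80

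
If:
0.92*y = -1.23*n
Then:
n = -0.747967479674797*y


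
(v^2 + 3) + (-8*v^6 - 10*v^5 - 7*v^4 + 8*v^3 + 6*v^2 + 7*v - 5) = -8*v^6 - 10*v^5 - 7*v^4 + 8*v^3 + 7*v^2 + 7*v - 2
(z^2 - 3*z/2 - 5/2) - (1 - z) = z^2 - z/2 - 7/2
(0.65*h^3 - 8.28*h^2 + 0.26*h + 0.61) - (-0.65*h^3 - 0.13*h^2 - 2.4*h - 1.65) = 1.3*h^3 - 8.15*h^2 + 2.66*h + 2.26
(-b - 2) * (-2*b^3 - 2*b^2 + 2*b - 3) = 2*b^4 + 6*b^3 + 2*b^2 - b + 6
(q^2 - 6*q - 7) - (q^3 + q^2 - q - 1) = -q^3 - 5*q - 6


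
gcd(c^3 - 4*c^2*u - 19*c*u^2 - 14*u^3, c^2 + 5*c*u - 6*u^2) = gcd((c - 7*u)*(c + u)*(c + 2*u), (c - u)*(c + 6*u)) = 1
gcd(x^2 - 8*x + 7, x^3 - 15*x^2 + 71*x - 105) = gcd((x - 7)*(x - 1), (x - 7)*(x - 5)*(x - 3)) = x - 7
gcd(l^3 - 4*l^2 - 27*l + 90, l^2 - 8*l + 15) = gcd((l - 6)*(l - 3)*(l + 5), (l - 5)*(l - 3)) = l - 3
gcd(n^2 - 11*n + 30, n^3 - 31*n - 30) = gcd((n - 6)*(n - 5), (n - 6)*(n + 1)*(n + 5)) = n - 6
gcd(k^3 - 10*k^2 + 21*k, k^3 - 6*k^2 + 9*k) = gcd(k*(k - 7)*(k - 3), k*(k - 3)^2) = k^2 - 3*k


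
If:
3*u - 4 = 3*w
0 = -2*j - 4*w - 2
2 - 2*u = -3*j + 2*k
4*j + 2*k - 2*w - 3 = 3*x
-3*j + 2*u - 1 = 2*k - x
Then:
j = -2/45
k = 7/90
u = 77/90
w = -43/90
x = -31/45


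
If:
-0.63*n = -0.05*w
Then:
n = 0.0793650793650794*w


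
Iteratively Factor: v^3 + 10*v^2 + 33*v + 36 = (v + 4)*(v^2 + 6*v + 9) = (v + 3)*(v + 4)*(v + 3)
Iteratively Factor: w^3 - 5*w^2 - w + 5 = (w - 5)*(w^2 - 1) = (w - 5)*(w + 1)*(w - 1)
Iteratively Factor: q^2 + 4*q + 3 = (q + 3)*(q + 1)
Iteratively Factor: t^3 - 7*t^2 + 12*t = (t - 3)*(t^2 - 4*t) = t*(t - 3)*(t - 4)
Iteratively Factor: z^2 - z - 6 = (z - 3)*(z + 2)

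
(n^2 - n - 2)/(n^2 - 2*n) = (n + 1)/n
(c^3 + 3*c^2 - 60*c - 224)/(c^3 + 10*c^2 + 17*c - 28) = (c - 8)/(c - 1)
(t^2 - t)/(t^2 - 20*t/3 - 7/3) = 3*t*(1 - t)/(-3*t^2 + 20*t + 7)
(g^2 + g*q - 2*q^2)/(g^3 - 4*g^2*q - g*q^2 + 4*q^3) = (-g - 2*q)/(-g^2 + 3*g*q + 4*q^2)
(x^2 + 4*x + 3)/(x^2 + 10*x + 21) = (x + 1)/(x + 7)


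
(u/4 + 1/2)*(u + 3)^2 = u^3/4 + 2*u^2 + 21*u/4 + 9/2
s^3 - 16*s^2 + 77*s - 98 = (s - 7)^2*(s - 2)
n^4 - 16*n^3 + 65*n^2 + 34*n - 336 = (n - 8)*(n - 7)*(n - 3)*(n + 2)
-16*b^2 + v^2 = (-4*b + v)*(4*b + v)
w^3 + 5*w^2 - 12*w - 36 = (w - 3)*(w + 2)*(w + 6)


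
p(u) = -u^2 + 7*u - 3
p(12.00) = -63.00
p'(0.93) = 5.14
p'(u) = 7 - 2*u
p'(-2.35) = 11.70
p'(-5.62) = 18.24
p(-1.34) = -14.18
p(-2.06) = -21.66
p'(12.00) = -17.00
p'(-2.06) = 11.12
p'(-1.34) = 9.68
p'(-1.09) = 9.18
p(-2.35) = -24.97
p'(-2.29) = 11.58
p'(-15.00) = 37.00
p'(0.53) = 5.94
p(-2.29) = -24.27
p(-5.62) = -73.92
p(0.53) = 0.43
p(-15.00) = -333.00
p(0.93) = 2.65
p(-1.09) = -11.82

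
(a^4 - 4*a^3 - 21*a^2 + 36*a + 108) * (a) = a^5 - 4*a^4 - 21*a^3 + 36*a^2 + 108*a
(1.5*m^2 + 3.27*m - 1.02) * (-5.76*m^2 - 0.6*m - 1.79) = -8.64*m^4 - 19.7352*m^3 + 1.2282*m^2 - 5.2413*m + 1.8258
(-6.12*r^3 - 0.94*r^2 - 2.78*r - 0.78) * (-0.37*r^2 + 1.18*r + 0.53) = 2.2644*r^5 - 6.8738*r^4 - 3.3242*r^3 - 3.49*r^2 - 2.3938*r - 0.4134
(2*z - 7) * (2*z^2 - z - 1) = 4*z^3 - 16*z^2 + 5*z + 7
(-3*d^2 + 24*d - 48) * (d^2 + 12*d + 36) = -3*d^4 - 12*d^3 + 132*d^2 + 288*d - 1728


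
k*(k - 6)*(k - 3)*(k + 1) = k^4 - 8*k^3 + 9*k^2 + 18*k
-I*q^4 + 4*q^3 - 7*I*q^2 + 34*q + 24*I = (q - 3*I)*(q + 2*I)*(q + 4*I)*(-I*q + 1)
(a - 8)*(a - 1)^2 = a^3 - 10*a^2 + 17*a - 8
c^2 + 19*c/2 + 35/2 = (c + 5/2)*(c + 7)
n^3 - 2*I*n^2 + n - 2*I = (n - 2*I)*(n - I)*(n + I)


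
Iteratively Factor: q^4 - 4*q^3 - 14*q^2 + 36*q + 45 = (q - 3)*(q^3 - q^2 - 17*q - 15) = (q - 5)*(q - 3)*(q^2 + 4*q + 3) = (q - 5)*(q - 3)*(q + 3)*(q + 1)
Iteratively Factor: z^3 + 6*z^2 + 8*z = (z + 4)*(z^2 + 2*z) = z*(z + 4)*(z + 2)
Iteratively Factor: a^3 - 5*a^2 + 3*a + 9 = (a - 3)*(a^2 - 2*a - 3) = (a - 3)^2*(a + 1)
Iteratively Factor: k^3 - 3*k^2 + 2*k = (k - 2)*(k^2 - k) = (k - 2)*(k - 1)*(k)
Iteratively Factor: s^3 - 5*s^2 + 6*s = (s - 3)*(s^2 - 2*s) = s*(s - 3)*(s - 2)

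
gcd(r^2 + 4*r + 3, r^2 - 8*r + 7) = 1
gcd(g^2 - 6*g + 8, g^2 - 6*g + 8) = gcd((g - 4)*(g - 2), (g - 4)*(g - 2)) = g^2 - 6*g + 8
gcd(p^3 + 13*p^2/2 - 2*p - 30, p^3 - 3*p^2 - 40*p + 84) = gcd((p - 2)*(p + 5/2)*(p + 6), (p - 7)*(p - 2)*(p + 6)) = p^2 + 4*p - 12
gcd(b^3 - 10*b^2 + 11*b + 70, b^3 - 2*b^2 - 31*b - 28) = b - 7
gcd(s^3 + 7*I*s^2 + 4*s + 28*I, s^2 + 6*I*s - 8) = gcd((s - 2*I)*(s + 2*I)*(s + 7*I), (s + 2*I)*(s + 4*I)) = s + 2*I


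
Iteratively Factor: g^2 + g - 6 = (g - 2)*(g + 3)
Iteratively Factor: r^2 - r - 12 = (r + 3)*(r - 4)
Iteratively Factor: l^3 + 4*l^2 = (l)*(l^2 + 4*l) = l*(l + 4)*(l)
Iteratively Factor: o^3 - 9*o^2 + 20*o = (o - 4)*(o^2 - 5*o) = (o - 5)*(o - 4)*(o)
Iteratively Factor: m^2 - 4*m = (m)*(m - 4)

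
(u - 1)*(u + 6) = u^2 + 5*u - 6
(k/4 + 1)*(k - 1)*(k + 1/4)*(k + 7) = k^4/4 + 41*k^3/16 + 39*k^2/8 - 95*k/16 - 7/4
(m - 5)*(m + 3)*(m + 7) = m^3 + 5*m^2 - 29*m - 105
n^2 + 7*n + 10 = (n + 2)*(n + 5)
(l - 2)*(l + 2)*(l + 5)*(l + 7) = l^4 + 12*l^3 + 31*l^2 - 48*l - 140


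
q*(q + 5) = q^2 + 5*q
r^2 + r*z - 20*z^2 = (r - 4*z)*(r + 5*z)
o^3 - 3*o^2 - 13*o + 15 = (o - 5)*(o - 1)*(o + 3)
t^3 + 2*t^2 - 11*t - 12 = (t - 3)*(t + 1)*(t + 4)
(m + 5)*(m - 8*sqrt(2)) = m^2 - 8*sqrt(2)*m + 5*m - 40*sqrt(2)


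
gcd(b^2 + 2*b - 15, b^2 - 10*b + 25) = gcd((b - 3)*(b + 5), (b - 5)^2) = 1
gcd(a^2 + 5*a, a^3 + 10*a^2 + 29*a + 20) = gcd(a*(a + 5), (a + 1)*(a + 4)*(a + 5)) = a + 5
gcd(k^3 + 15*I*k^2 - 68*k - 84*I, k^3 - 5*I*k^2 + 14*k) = k + 2*I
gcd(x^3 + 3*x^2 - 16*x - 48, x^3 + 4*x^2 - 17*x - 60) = x^2 - x - 12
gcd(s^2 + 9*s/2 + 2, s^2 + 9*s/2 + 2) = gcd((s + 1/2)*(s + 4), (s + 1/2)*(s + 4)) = s^2 + 9*s/2 + 2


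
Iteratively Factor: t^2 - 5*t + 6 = (t - 3)*(t - 2)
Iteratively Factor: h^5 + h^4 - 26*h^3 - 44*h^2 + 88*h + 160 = (h + 2)*(h^4 - h^3 - 24*h^2 + 4*h + 80) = (h + 2)^2*(h^3 - 3*h^2 - 18*h + 40) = (h - 5)*(h + 2)^2*(h^2 + 2*h - 8) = (h - 5)*(h + 2)^2*(h + 4)*(h - 2)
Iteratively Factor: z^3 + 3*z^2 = (z + 3)*(z^2) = z*(z + 3)*(z)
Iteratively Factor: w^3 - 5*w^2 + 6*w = (w - 2)*(w^2 - 3*w) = (w - 3)*(w - 2)*(w)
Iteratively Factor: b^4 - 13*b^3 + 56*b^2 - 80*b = (b - 5)*(b^3 - 8*b^2 + 16*b) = (b - 5)*(b - 4)*(b^2 - 4*b) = (b - 5)*(b - 4)^2*(b)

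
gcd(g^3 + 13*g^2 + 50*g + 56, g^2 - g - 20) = g + 4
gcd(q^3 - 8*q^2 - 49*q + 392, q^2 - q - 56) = q^2 - q - 56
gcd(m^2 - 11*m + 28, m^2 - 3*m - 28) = m - 7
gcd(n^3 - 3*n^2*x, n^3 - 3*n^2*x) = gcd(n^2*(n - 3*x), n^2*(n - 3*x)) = -n^3 + 3*n^2*x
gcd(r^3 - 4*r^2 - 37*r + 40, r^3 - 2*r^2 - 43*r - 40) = r^2 - 3*r - 40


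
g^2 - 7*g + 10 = (g - 5)*(g - 2)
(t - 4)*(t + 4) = t^2 - 16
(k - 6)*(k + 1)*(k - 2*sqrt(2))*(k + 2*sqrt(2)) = k^4 - 5*k^3 - 14*k^2 + 40*k + 48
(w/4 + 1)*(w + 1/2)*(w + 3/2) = w^3/4 + 3*w^2/2 + 35*w/16 + 3/4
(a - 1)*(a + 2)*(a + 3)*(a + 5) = a^4 + 9*a^3 + 21*a^2 - a - 30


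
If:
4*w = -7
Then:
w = -7/4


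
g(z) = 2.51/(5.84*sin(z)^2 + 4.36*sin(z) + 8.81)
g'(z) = 2.51*(-11.68*sin(z)*cos(z) - 4.36*cos(z))/(5.84*sin(z)^2 + 4.36*sin(z) + 8.81)^2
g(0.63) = 0.19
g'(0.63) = -0.13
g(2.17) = 0.15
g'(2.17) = 0.07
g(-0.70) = 0.30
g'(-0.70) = 0.09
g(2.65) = 0.21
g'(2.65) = 0.15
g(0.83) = 0.17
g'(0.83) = -0.10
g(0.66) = 0.18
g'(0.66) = -0.12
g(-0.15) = 0.30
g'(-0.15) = -0.09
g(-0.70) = 0.30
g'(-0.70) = 0.09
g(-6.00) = 0.24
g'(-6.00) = -0.17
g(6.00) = 0.31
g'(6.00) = -0.04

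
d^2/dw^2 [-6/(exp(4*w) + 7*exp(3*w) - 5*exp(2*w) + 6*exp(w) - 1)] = 6*(-2*(4*exp(3*w) + 21*exp(2*w) - 10*exp(w) + 6)^2*exp(w) + (16*exp(3*w) + 63*exp(2*w) - 20*exp(w) + 6)*(exp(4*w) + 7*exp(3*w) - 5*exp(2*w) + 6*exp(w) - 1))*exp(w)/(exp(4*w) + 7*exp(3*w) - 5*exp(2*w) + 6*exp(w) - 1)^3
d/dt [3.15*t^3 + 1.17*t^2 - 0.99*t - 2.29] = 9.45*t^2 + 2.34*t - 0.99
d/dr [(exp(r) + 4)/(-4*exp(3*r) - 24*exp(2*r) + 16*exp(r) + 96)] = ((exp(r) + 4)*(3*exp(2*r) + 12*exp(r) - 4) - exp(3*r) - 6*exp(2*r) + 4*exp(r) + 24)*exp(r)/(4*(exp(3*r) + 6*exp(2*r) - 4*exp(r) - 24)^2)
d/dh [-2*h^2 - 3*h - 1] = -4*h - 3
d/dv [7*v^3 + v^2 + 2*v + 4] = 21*v^2 + 2*v + 2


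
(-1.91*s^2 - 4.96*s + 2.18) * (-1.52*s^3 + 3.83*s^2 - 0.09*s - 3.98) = 2.9032*s^5 + 0.2239*s^4 - 22.1385*s^3 + 16.3976*s^2 + 19.5446*s - 8.6764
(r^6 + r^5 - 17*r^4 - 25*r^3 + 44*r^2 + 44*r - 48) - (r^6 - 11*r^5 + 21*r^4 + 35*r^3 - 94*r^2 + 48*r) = 12*r^5 - 38*r^4 - 60*r^3 + 138*r^2 - 4*r - 48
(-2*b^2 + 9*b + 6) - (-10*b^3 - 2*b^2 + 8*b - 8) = 10*b^3 + b + 14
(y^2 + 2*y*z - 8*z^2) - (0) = y^2 + 2*y*z - 8*z^2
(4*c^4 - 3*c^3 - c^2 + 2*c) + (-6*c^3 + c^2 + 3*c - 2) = 4*c^4 - 9*c^3 + 5*c - 2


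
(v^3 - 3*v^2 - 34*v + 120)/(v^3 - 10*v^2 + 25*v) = (v^2 + 2*v - 24)/(v*(v - 5))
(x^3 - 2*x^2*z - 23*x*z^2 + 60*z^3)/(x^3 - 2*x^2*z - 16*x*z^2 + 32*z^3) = (x^2 + 2*x*z - 15*z^2)/(x^2 + 2*x*z - 8*z^2)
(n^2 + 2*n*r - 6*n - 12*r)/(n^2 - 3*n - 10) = (-n^2 - 2*n*r + 6*n + 12*r)/(-n^2 + 3*n + 10)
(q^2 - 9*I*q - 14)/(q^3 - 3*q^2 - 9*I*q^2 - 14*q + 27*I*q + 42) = 1/(q - 3)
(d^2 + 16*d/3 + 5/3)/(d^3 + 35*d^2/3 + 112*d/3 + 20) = (3*d + 1)/(3*d^2 + 20*d + 12)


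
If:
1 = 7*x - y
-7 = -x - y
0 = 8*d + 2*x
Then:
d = -1/4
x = 1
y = 6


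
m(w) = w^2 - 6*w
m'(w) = 2*w - 6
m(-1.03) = 7.24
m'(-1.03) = -8.06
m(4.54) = -6.63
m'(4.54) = 3.08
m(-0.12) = 0.73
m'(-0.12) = -6.24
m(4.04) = -7.92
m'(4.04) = 2.08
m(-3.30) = 30.69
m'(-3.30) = -12.60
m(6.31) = 1.96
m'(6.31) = 6.62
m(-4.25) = 43.56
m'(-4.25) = -14.50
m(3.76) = -8.42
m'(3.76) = 1.52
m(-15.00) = 315.00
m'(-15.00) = -36.00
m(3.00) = -9.00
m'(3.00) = 0.00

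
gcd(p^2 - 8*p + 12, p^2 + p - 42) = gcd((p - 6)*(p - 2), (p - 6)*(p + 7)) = p - 6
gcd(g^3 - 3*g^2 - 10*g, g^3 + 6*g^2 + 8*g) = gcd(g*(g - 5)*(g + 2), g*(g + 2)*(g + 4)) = g^2 + 2*g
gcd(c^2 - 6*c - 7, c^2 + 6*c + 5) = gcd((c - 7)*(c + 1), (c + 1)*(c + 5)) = c + 1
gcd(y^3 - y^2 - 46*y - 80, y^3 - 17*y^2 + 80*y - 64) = y - 8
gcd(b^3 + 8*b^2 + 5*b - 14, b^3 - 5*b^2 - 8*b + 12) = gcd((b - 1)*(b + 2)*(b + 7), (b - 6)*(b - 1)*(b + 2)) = b^2 + b - 2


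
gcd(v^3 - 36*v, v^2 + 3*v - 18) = v + 6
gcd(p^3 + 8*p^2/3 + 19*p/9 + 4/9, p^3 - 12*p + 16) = 1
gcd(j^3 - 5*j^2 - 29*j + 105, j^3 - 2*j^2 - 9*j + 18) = j - 3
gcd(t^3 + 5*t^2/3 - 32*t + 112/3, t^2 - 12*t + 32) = t - 4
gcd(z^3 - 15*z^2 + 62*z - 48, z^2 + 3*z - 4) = z - 1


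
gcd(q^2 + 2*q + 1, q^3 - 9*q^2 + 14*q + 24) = q + 1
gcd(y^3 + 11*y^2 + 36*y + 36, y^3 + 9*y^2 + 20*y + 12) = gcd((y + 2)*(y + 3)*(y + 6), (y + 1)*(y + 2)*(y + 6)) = y^2 + 8*y + 12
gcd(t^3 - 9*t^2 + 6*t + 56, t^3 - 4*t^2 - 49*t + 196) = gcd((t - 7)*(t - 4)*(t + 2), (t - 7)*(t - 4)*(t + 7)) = t^2 - 11*t + 28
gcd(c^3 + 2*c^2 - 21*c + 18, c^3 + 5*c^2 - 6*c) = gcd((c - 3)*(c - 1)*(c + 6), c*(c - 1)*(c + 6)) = c^2 + 5*c - 6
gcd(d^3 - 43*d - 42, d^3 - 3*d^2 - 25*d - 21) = d^2 - 6*d - 7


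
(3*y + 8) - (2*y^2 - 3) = -2*y^2 + 3*y + 11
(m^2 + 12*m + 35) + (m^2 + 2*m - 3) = 2*m^2 + 14*m + 32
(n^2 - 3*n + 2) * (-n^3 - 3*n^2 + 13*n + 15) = -n^5 + 20*n^3 - 30*n^2 - 19*n + 30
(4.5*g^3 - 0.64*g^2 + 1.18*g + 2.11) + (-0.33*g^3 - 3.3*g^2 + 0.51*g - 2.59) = 4.17*g^3 - 3.94*g^2 + 1.69*g - 0.48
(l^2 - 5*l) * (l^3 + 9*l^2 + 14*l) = l^5 + 4*l^4 - 31*l^3 - 70*l^2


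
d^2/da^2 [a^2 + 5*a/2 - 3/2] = 2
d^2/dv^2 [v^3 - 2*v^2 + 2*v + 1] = 6*v - 4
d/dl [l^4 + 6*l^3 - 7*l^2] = 2*l*(2*l^2 + 9*l - 7)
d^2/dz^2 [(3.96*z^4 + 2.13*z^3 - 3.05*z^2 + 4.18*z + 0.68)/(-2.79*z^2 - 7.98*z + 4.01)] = (-61.6500719999999*z^6 - 528.997392*z^5 - 1247.2218*z^4 + 1507.681674*z^3 - 182.189466*z^2 - 576.934146*z - 271.250606)/(21.717639*z^6 + 186.351354*z^5 + 439.362225*z^4 - 27.5070599999999*z^3 - 631.484775*z^2 + 384.957594*z - 64.481201)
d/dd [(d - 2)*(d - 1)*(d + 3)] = 3*d^2 - 7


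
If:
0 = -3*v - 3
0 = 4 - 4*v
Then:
No Solution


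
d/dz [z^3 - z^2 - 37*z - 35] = 3*z^2 - 2*z - 37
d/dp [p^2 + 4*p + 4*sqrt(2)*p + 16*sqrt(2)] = 2*p + 4 + 4*sqrt(2)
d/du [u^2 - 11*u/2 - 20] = 2*u - 11/2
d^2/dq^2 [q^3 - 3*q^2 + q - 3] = 6*q - 6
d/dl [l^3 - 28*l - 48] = 3*l^2 - 28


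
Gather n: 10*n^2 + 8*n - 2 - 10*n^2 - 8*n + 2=0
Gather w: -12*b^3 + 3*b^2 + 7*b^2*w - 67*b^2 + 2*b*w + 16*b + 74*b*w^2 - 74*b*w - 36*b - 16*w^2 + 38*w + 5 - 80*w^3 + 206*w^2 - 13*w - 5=-12*b^3 - 64*b^2 - 20*b - 80*w^3 + w^2*(74*b + 190) + w*(7*b^2 - 72*b + 25)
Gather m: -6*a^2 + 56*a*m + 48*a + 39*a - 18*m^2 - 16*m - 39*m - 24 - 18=-6*a^2 + 87*a - 18*m^2 + m*(56*a - 55) - 42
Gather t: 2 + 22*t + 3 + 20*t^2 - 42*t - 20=20*t^2 - 20*t - 15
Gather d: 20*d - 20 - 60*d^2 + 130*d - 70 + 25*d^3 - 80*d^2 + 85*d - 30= 25*d^3 - 140*d^2 + 235*d - 120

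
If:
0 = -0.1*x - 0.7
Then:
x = -7.00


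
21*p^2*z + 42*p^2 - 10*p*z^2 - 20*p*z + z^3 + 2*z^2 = (-7*p + z)*(-3*p + z)*(z + 2)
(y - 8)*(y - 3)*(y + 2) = y^3 - 9*y^2 + 2*y + 48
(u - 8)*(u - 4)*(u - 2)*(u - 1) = u^4 - 15*u^3 + 70*u^2 - 120*u + 64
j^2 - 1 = (j - 1)*(j + 1)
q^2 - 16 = (q - 4)*(q + 4)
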